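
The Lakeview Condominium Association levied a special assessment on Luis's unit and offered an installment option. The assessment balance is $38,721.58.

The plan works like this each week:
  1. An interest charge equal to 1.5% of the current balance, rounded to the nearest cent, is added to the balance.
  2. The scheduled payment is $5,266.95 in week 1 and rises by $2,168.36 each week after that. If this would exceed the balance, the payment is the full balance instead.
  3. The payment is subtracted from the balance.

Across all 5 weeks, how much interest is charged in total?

Week 1: opening $38,721.58; interest $580.82 → $39,302.40; payment $5,266.95; balance $34,035.45
Week 2: opening $34,035.45; interest $510.53 → $34,545.98; payment $7,435.31; balance $27,110.67
Week 3: opening $27,110.67; interest $406.66 → $27,517.33; payment $9,603.67; balance $17,913.66
Week 4: opening $17,913.66; interest $268.70 → $18,182.36; payment $11,772.03; balance $6,410.33
Week 5: opening $6,410.33; interest $96.15 → $6,506.48; payment $6,506.48; balance $0.00
Total interest: $580.82 + $510.53 + $406.66 + $268.70 + $96.15 = $1,862.86

$1,862.86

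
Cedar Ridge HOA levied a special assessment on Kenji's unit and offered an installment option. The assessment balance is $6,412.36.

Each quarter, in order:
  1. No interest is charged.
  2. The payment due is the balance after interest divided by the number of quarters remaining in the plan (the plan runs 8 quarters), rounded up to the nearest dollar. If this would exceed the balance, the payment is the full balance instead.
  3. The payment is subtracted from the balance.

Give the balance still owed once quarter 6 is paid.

Quarter 1: $6,412.36 − $802.00 → $5,610.36
Quarter 2: $5,610.36 − $802.00 → $4,808.36
Quarter 3: $4,808.36 − $802.00 → $4,006.36
Quarter 4: $4,006.36 − $802.00 → $3,204.36
Quarter 5: $3,204.36 − $802.00 → $2,402.36
Quarter 6: $2,402.36 − $801.00 → $1,601.36

$1,601.36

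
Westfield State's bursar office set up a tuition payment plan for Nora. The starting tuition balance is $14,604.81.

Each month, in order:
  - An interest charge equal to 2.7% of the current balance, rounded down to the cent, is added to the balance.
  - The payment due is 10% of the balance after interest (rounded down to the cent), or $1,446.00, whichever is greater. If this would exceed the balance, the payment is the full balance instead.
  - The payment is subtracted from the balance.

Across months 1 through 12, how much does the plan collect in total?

$17,264.87

# | Opening | Interest | Payment | End bal
1 | $14,604.81 | $394.32 | $1,499.91 | $13,499.22
2 | $13,499.22 | $364.47 | $1,446.00 | $12,417.69
3 | $12,417.69 | $335.27 | $1,446.00 | $11,306.96
4 | $11,306.96 | $305.28 | $1,446.00 | $10,166.24
5 | $10,166.24 | $274.48 | $1,446.00 | $8,994.72
6 | $8,994.72 | $242.85 | $1,446.00 | $7,791.57
7 | $7,791.57 | $210.37 | $1,446.00 | $6,555.94
8 | $6,555.94 | $177.01 | $1,446.00 | $5,286.95
9 | $5,286.95 | $142.74 | $1,446.00 | $3,983.69
10 | $3,983.69 | $107.55 | $1,446.00 | $2,645.24
11 | $2,645.24 | $71.42 | $1,446.00 | $1,270.66
12 | $1,270.66 | $34.30 | $1,304.96 | $0.00
Total paid: $17,264.87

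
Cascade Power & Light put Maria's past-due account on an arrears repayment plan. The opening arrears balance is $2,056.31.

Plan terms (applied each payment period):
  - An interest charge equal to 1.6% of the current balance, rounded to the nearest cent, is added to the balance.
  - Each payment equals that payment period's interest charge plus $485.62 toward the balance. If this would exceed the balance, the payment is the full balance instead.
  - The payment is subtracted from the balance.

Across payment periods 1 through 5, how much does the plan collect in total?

$2,143.11

# | Opening | Interest | Payment | End bal
1 | $2,056.31 | $32.90 | $518.52 | $1,570.69
2 | $1,570.69 | $25.13 | $510.75 | $1,085.07
3 | $1,085.07 | $17.36 | $502.98 | $599.45
4 | $599.45 | $9.59 | $495.21 | $113.83
5 | $113.83 | $1.82 | $115.65 | $0.00
Total paid: $2,143.11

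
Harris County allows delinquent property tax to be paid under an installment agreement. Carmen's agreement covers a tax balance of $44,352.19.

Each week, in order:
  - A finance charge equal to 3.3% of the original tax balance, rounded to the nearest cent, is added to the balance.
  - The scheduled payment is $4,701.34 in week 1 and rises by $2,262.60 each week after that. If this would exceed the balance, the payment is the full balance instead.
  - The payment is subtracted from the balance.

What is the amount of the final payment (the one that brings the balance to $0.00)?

$7,001.21

Week 1: opening $44,352.19; interest $1,463.62 → $45,815.81; payment $4,701.34; balance $41,114.47
Week 2: opening $41,114.47; interest $1,463.62 → $42,578.09; payment $6,963.94; balance $35,614.15
Week 3: opening $35,614.15; interest $1,463.62 → $37,077.77; payment $9,226.54; balance $27,851.23
Week 4: opening $27,851.23; interest $1,463.62 → $29,314.85; payment $11,489.14; balance $17,825.71
Week 5: opening $17,825.71; interest $1,463.62 → $19,289.33; payment $13,751.74; balance $5,537.59
Week 6: opening $5,537.59; interest $1,463.62 → $7,001.21; payment $7,001.21; balance $0.00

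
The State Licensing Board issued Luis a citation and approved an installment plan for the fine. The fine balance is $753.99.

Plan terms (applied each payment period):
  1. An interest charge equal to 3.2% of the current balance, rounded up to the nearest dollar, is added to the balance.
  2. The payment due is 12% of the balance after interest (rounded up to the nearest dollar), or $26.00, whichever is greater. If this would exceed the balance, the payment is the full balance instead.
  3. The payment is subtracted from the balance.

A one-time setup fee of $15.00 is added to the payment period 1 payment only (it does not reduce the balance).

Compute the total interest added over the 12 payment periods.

$187.00

Payment period 1: opening $753.99; interest $25.00 → $778.99; payment $94.00 (+ $15.00 fee); balance $684.99
Payment period 2: opening $684.99; interest $22.00 → $706.99; payment $85.00; balance $621.99
Payment period 3: opening $621.99; interest $20.00 → $641.99; payment $78.00; balance $563.99
Payment period 4: opening $563.99; interest $19.00 → $582.99; payment $70.00; balance $512.99
Payment period 5: opening $512.99; interest $17.00 → $529.99; payment $64.00; balance $465.99
Payment period 6: opening $465.99; interest $15.00 → $480.99; payment $58.00; balance $422.99
Payment period 7: opening $422.99; interest $14.00 → $436.99; payment $53.00; balance $383.99
Payment period 8: opening $383.99; interest $13.00 → $396.99; payment $48.00; balance $348.99
Payment period 9: opening $348.99; interest $12.00 → $360.99; payment $44.00; balance $316.99
Payment period 10: opening $316.99; interest $11.00 → $327.99; payment $40.00; balance $287.99
Payment period 11: opening $287.99; interest $10.00 → $297.99; payment $36.00; balance $261.99
Payment period 12: opening $261.99; interest $9.00 → $270.99; payment $33.00; balance $237.99
Total interest: $25.00 + $22.00 + $20.00 + $19.00 + $17.00 + $15.00 + $14.00 + $13.00 + $12.00 + $11.00 + $10.00 + $9.00 = $187.00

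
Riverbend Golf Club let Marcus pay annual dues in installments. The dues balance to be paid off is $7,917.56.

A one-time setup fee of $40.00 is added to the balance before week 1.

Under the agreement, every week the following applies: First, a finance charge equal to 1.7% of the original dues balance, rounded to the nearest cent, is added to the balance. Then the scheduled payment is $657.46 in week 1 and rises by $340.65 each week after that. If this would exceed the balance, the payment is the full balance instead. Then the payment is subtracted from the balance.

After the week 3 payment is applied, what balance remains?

Week 1: opening $7,957.56; interest $134.60 → $8,092.16; payment $657.46; balance $7,434.70
Week 2: opening $7,434.70; interest $134.60 → $7,569.30; payment $998.11; balance $6,571.19
Week 3: opening $6,571.19; interest $134.60 → $6,705.79; payment $1,338.76; balance $5,367.03

$5,367.03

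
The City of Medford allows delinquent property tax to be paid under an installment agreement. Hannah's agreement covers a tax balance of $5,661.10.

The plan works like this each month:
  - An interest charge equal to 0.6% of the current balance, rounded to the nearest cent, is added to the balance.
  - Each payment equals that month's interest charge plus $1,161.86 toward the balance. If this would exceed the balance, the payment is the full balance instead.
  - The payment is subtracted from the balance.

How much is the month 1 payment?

$1,195.83

Month 1: $5,661.10 +$33.97 interest = $5,695.07; pay $1,195.83 → $4,499.24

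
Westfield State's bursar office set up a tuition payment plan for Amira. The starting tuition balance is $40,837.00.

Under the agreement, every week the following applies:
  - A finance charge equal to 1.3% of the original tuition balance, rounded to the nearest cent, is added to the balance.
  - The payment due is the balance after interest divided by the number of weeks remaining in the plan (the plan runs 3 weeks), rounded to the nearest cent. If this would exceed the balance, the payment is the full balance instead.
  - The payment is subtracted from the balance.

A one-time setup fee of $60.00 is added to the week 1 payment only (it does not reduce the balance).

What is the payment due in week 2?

Week 1: $40,837.00 +$530.88 interest = $41,367.88; pay $13,789.29 (+ $60.00 fee) → $27,578.59
Week 2: $27,578.59 +$530.88 interest = $28,109.47; pay $14,054.74 → $14,054.73

$14,054.74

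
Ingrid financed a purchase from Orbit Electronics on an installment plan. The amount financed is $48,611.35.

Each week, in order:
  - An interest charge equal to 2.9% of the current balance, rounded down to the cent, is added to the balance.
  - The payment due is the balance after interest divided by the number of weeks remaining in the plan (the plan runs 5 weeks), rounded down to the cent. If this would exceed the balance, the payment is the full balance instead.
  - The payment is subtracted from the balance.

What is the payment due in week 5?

Week 1: $48,611.35 +$1,409.72 interest = $50,021.07; pay $10,004.21 → $40,016.86
Week 2: $40,016.86 +$1,160.48 interest = $41,177.34; pay $10,294.33 → $30,883.01
Week 3: $30,883.01 +$895.60 interest = $31,778.61; pay $10,592.87 → $21,185.74
Week 4: $21,185.74 +$614.38 interest = $21,800.12; pay $10,900.06 → $10,900.06
Week 5: $10,900.06 +$316.10 interest = $11,216.16; pay $11,216.16 → $0.00

$11,216.16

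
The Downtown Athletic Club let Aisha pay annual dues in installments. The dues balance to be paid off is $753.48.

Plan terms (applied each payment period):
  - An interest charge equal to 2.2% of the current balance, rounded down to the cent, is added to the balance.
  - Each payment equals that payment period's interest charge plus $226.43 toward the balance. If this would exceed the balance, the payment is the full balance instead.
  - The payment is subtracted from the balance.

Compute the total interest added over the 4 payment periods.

$36.40

Payment period 1: $753.48 +$16.57 interest = $770.05; pay $243.00 → $527.05
Payment period 2: $527.05 +$11.59 interest = $538.64; pay $238.02 → $300.62
Payment period 3: $300.62 +$6.61 interest = $307.23; pay $233.04 → $74.19
Payment period 4: $74.19 +$1.63 interest = $75.82; pay $75.82 → $0.00
Total interest: $16.57 + $11.59 + $6.61 + $1.63 = $36.40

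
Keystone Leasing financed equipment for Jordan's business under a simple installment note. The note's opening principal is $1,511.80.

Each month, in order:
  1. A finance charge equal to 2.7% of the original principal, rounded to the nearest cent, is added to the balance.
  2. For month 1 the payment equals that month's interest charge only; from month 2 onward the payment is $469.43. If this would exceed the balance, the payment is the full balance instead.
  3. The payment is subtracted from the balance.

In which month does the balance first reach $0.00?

5

Month 1: $1,511.80 +$40.82 interest = $1,552.62; pay $40.82 → $1,511.80
Month 2: $1,511.80 +$40.82 interest = $1,552.62; pay $469.43 → $1,083.19
Month 3: $1,083.19 +$40.82 interest = $1,124.01; pay $469.43 → $654.58
Month 4: $654.58 +$40.82 interest = $695.40; pay $469.43 → $225.97
Month 5: $225.97 +$40.82 interest = $266.79; pay $266.79 → $0.00
Balance reaches $0.00 in month 5.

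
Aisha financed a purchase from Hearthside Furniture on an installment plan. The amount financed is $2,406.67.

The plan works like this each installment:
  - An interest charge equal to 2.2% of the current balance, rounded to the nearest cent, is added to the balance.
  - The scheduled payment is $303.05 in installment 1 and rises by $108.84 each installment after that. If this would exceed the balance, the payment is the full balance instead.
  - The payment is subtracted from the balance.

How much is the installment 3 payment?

Installment 1: opening $2,406.67; interest $52.95 → $2,459.62; payment $303.05; balance $2,156.57
Installment 2: opening $2,156.57; interest $47.44 → $2,204.01; payment $411.89; balance $1,792.12
Installment 3: opening $1,792.12; interest $39.43 → $1,831.55; payment $520.73; balance $1,310.82

$520.73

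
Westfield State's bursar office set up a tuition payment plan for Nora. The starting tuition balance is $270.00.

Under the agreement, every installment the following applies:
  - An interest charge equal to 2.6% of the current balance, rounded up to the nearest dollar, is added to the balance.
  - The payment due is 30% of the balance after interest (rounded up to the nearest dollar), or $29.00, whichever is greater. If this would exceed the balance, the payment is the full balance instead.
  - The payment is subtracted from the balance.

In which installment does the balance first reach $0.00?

Installment 1: $270.00 +$8.00 interest = $278.00; pay $84.00 → $194.00
Installment 2: $194.00 +$6.00 interest = $200.00; pay $60.00 → $140.00
Installment 3: $140.00 +$4.00 interest = $144.00; pay $44.00 → $100.00
Installment 4: $100.00 +$3.00 interest = $103.00; pay $31.00 → $72.00
Installment 5: $72.00 +$2.00 interest = $74.00; pay $29.00 → $45.00
Installment 6: $45.00 +$2.00 interest = $47.00; pay $29.00 → $18.00
Installment 7: $18.00 +$1.00 interest = $19.00; pay $19.00 → $0.00
Balance reaches $0.00 in installment 7.

7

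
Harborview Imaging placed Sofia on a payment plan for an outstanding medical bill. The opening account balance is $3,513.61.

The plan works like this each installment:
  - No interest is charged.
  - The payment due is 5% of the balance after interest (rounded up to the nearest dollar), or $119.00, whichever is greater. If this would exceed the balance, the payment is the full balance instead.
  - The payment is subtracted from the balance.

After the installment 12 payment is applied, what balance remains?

$1,851.61

Installment 1: $3,513.61 − $176.00 → $3,337.61
Installment 2: $3,337.61 − $167.00 → $3,170.61
Installment 3: $3,170.61 − $159.00 → $3,011.61
Installment 4: $3,011.61 − $151.00 → $2,860.61
Installment 5: $2,860.61 − $144.00 → $2,716.61
Installment 6: $2,716.61 − $136.00 → $2,580.61
Installment 7: $2,580.61 − $130.00 → $2,450.61
Installment 8: $2,450.61 − $123.00 → $2,327.61
Installment 9: $2,327.61 − $119.00 → $2,208.61
Installment 10: $2,208.61 − $119.00 → $2,089.61
Installment 11: $2,089.61 − $119.00 → $1,970.61
Installment 12: $1,970.61 − $119.00 → $1,851.61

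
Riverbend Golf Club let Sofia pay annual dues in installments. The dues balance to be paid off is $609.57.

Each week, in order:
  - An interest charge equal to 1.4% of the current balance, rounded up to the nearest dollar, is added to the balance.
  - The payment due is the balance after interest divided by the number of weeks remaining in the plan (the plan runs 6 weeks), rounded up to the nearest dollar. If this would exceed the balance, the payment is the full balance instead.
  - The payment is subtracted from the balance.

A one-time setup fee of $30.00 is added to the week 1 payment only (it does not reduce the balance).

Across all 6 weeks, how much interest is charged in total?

Week 1: $609.57 +$9.00 interest = $618.57; pay $104.00 (+ $30.00 fee) → $514.57
Week 2: $514.57 +$8.00 interest = $522.57; pay $105.00 → $417.57
Week 3: $417.57 +$6.00 interest = $423.57; pay $106.00 → $317.57
Week 4: $317.57 +$5.00 interest = $322.57; pay $108.00 → $214.57
Week 5: $214.57 +$4.00 interest = $218.57; pay $110.00 → $108.57
Week 6: $108.57 +$2.00 interest = $110.57; pay $110.57 → $0.00
Total interest: $9.00 + $8.00 + $6.00 + $5.00 + $4.00 + $2.00 = $34.00

$34.00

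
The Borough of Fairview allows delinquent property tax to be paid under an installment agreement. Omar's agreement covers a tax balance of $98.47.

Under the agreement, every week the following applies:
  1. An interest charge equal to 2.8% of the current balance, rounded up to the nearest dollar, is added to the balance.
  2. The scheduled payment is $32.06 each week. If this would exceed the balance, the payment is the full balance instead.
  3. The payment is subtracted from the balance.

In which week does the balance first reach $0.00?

Week 1: opening $98.47; interest $3.00 → $101.47; payment $32.06; balance $69.41
Week 2: opening $69.41; interest $2.00 → $71.41; payment $32.06; balance $39.35
Week 3: opening $39.35; interest $2.00 → $41.35; payment $32.06; balance $9.29
Week 4: opening $9.29; interest $1.00 → $10.29; payment $10.29; balance $0.00
Balance reaches $0.00 in week 4.

4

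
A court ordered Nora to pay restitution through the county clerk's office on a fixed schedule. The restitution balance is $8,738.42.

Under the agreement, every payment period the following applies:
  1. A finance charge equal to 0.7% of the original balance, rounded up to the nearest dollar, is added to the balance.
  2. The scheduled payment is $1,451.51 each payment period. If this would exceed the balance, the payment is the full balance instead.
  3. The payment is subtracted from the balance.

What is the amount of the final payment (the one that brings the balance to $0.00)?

$463.36

Payment period 1: opening $8,738.42; interest $62.00 → $8,800.42; payment $1,451.51; balance $7,348.91
Payment period 2: opening $7,348.91; interest $62.00 → $7,410.91; payment $1,451.51; balance $5,959.40
Payment period 3: opening $5,959.40; interest $62.00 → $6,021.40; payment $1,451.51; balance $4,569.89
Payment period 4: opening $4,569.89; interest $62.00 → $4,631.89; payment $1,451.51; balance $3,180.38
Payment period 5: opening $3,180.38; interest $62.00 → $3,242.38; payment $1,451.51; balance $1,790.87
Payment period 6: opening $1,790.87; interest $62.00 → $1,852.87; payment $1,451.51; balance $401.36
Payment period 7: opening $401.36; interest $62.00 → $463.36; payment $463.36; balance $0.00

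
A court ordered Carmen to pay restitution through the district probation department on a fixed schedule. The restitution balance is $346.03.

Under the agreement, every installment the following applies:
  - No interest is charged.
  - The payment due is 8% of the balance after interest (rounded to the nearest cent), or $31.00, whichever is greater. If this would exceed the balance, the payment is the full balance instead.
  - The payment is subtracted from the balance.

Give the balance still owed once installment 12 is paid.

Installment 1: opening $346.03; payment $31.00; balance $315.03
Installment 2: opening $315.03; payment $31.00; balance $284.03
Installment 3: opening $284.03; payment $31.00; balance $253.03
Installment 4: opening $253.03; payment $31.00; balance $222.03
Installment 5: opening $222.03; payment $31.00; balance $191.03
Installment 6: opening $191.03; payment $31.00; balance $160.03
Installment 7: opening $160.03; payment $31.00; balance $129.03
Installment 8: opening $129.03; payment $31.00; balance $98.03
Installment 9: opening $98.03; payment $31.00; balance $67.03
Installment 10: opening $67.03; payment $31.00; balance $36.03
Installment 11: opening $36.03; payment $31.00; balance $5.03
Installment 12: opening $5.03; payment $5.03; balance $0.00

$0.00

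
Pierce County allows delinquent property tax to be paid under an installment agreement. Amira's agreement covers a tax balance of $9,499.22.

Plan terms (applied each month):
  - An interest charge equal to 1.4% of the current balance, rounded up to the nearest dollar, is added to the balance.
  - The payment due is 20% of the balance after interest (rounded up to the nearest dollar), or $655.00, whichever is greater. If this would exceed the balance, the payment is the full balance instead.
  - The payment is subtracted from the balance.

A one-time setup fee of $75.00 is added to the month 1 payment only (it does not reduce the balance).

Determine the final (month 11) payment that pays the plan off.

Month 1: opening $9,499.22; interest $133.00 → $9,632.22; payment $1,927.00 (+ $75.00 fee); balance $7,705.22
Month 2: opening $7,705.22; interest $108.00 → $7,813.22; payment $1,563.00; balance $6,250.22
Month 3: opening $6,250.22; interest $88.00 → $6,338.22; payment $1,268.00; balance $5,070.22
Month 4: opening $5,070.22; interest $71.00 → $5,141.22; payment $1,029.00; balance $4,112.22
Month 5: opening $4,112.22; interest $58.00 → $4,170.22; payment $835.00; balance $3,335.22
Month 6: opening $3,335.22; interest $47.00 → $3,382.22; payment $677.00; balance $2,705.22
Month 7: opening $2,705.22; interest $38.00 → $2,743.22; payment $655.00; balance $2,088.22
Month 8: opening $2,088.22; interest $30.00 → $2,118.22; payment $655.00; balance $1,463.22
Month 9: opening $1,463.22; interest $21.00 → $1,484.22; payment $655.00; balance $829.22
Month 10: opening $829.22; interest $12.00 → $841.22; payment $655.00; balance $186.22
Month 11: opening $186.22; interest $3.00 → $189.22; payment $189.22; balance $0.00

$189.22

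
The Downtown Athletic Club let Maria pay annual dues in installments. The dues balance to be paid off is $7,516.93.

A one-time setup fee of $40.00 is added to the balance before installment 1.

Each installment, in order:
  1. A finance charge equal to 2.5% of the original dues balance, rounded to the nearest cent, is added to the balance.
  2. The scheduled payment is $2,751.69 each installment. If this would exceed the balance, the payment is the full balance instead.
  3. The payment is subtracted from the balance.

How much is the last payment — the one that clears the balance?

$2,617.31

Installment 1: opening $7,556.93; interest $187.92 → $7,744.85; payment $2,751.69; balance $4,993.16
Installment 2: opening $4,993.16; interest $187.92 → $5,181.08; payment $2,751.69; balance $2,429.39
Installment 3: opening $2,429.39; interest $187.92 → $2,617.31; payment $2,617.31; balance $0.00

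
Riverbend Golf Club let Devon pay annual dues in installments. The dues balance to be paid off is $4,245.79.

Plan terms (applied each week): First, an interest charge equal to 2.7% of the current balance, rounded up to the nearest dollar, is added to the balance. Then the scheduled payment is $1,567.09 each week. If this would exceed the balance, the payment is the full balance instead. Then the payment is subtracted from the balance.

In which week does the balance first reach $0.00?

3

Week 1: opening $4,245.79; interest $115.00 → $4,360.79; payment $1,567.09; balance $2,793.70
Week 2: opening $2,793.70; interest $76.00 → $2,869.70; payment $1,567.09; balance $1,302.61
Week 3: opening $1,302.61; interest $36.00 → $1,338.61; payment $1,338.61; balance $0.00
Balance reaches $0.00 in week 3.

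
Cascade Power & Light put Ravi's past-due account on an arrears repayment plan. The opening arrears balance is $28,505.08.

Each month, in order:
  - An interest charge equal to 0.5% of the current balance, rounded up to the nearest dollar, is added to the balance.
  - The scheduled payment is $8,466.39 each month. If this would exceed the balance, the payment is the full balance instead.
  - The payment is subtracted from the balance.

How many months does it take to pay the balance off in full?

4

Month 1: $28,505.08 +$143.00 interest = $28,648.08; pay $8,466.39 → $20,181.69
Month 2: $20,181.69 +$101.00 interest = $20,282.69; pay $8,466.39 → $11,816.30
Month 3: $11,816.30 +$60.00 interest = $11,876.30; pay $8,466.39 → $3,409.91
Month 4: $3,409.91 +$18.00 interest = $3,427.91; pay $3,427.91 → $0.00
Balance reaches $0.00 in month 4.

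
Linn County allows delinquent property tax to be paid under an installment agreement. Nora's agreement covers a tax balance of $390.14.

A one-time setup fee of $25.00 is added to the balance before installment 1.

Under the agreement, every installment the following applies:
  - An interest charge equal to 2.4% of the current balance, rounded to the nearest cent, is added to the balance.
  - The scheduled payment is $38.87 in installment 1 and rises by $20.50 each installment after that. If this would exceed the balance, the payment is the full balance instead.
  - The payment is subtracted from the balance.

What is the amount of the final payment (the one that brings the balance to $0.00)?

Installment 1: opening $415.14; interest $9.96 → $425.10; payment $38.87; balance $386.23
Installment 2: opening $386.23; interest $9.27 → $395.50; payment $59.37; balance $336.13
Installment 3: opening $336.13; interest $8.07 → $344.20; payment $79.87; balance $264.33
Installment 4: opening $264.33; interest $6.34 → $270.67; payment $100.37; balance $170.30
Installment 5: opening $170.30; interest $4.09 → $174.39; payment $120.87; balance $53.52
Installment 6: opening $53.52; interest $1.28 → $54.80; payment $54.80; balance $0.00

$54.80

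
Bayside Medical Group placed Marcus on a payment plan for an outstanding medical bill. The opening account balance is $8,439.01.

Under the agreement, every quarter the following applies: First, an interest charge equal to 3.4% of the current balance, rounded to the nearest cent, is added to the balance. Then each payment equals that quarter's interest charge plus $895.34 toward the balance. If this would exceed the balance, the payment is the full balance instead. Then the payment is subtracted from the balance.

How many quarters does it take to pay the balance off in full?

10

Quarter 1: opening $8,439.01; interest $286.93 → $8,725.94; payment $1,182.27; balance $7,543.67
Quarter 2: opening $7,543.67; interest $256.48 → $7,800.15; payment $1,151.82; balance $6,648.33
Quarter 3: opening $6,648.33; interest $226.04 → $6,874.37; payment $1,121.38; balance $5,752.99
Quarter 4: opening $5,752.99; interest $195.60 → $5,948.59; payment $1,090.94; balance $4,857.65
Quarter 5: opening $4,857.65; interest $165.16 → $5,022.81; payment $1,060.50; balance $3,962.31
Quarter 6: opening $3,962.31; interest $134.72 → $4,097.03; payment $1,030.06; balance $3,066.97
Quarter 7: opening $3,066.97; interest $104.28 → $3,171.25; payment $999.62; balance $2,171.63
Quarter 8: opening $2,171.63; interest $73.84 → $2,245.47; payment $969.18; balance $1,276.29
Quarter 9: opening $1,276.29; interest $43.39 → $1,319.68; payment $938.73; balance $380.95
Quarter 10: opening $380.95; interest $12.95 → $393.90; payment $393.90; balance $0.00
Balance reaches $0.00 in quarter 10.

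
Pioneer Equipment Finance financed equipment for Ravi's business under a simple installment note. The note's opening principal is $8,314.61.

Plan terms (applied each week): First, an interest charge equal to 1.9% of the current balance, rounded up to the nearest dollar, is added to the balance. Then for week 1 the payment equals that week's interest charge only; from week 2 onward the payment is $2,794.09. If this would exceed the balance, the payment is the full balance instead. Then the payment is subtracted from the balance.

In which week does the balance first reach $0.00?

5

Week 1: $8,314.61 +$158.00 interest = $8,472.61; pay $158.00 → $8,314.61
Week 2: $8,314.61 +$158.00 interest = $8,472.61; pay $2,794.09 → $5,678.52
Week 3: $5,678.52 +$108.00 interest = $5,786.52; pay $2,794.09 → $2,992.43
Week 4: $2,992.43 +$57.00 interest = $3,049.43; pay $2,794.09 → $255.34
Week 5: $255.34 +$5.00 interest = $260.34; pay $260.34 → $0.00
Balance reaches $0.00 in week 5.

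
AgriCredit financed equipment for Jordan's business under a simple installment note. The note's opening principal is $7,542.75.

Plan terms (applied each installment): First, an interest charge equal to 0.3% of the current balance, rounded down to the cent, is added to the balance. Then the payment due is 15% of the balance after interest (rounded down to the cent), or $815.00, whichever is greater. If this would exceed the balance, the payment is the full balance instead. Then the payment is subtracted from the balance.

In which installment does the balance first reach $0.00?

# | Opening | Interest | Payment | End bal
1 | $7,542.75 | $22.62 | $1,134.80 | $6,430.57
2 | $6,430.57 | $19.29 | $967.47 | $5,482.39
3 | $5,482.39 | $16.44 | $824.82 | $4,674.01
4 | $4,674.01 | $14.02 | $815.00 | $3,873.03
5 | $3,873.03 | $11.61 | $815.00 | $3,069.64
6 | $3,069.64 | $9.20 | $815.00 | $2,263.84
7 | $2,263.84 | $6.79 | $815.00 | $1,455.63
8 | $1,455.63 | $4.36 | $815.00 | $644.99
9 | $644.99 | $1.93 | $646.92 | $0.00
Balance reaches $0.00 in installment 9.

9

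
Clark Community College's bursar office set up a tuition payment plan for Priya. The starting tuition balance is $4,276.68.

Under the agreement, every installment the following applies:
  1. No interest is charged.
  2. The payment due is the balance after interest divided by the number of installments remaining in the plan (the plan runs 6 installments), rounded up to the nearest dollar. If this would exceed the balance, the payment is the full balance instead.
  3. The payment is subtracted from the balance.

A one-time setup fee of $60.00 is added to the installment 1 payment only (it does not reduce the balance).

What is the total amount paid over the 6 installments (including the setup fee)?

$4,336.68

Installment 1: $4,276.68 − $713.00 (+ $60.00 fee) → $3,563.68
Installment 2: $3,563.68 − $713.00 → $2,850.68
Installment 3: $2,850.68 − $713.00 → $2,137.68
Installment 4: $2,137.68 − $713.00 → $1,424.68
Installment 5: $1,424.68 − $713.00 → $711.68
Installment 6: $711.68 − $711.68 → $0.00
Total paid: $4,336.68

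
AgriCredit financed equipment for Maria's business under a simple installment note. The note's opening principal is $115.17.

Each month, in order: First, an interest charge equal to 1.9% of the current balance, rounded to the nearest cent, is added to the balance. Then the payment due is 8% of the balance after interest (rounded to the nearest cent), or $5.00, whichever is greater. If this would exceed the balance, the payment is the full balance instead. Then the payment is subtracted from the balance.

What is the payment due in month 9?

Month 1: opening $115.17; interest $2.19 → $117.36; payment $9.39; balance $107.97
Month 2: opening $107.97; interest $2.05 → $110.02; payment $8.80; balance $101.22
Month 3: opening $101.22; interest $1.92 → $103.14; payment $8.25; balance $94.89
Month 4: opening $94.89; interest $1.80 → $96.69; payment $7.74; balance $88.95
Month 5: opening $88.95; interest $1.69 → $90.64; payment $7.25; balance $83.39
Month 6: opening $83.39; interest $1.58 → $84.97; payment $6.80; balance $78.17
Month 7: opening $78.17; interest $1.49 → $79.66; payment $6.37; balance $73.29
Month 8: opening $73.29; interest $1.39 → $74.68; payment $5.97; balance $68.71
Month 9: opening $68.71; interest $1.31 → $70.02; payment $5.60; balance $64.42

$5.60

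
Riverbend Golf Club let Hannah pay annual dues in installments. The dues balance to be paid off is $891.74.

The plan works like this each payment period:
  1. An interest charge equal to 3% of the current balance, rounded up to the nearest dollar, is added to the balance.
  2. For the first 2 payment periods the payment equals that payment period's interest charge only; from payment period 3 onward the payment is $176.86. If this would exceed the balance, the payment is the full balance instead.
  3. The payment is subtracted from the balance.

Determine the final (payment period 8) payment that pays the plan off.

Payment period 1: $891.74 +$27.00 interest = $918.74; pay $27.00 → $891.74
Payment period 2: $891.74 +$27.00 interest = $918.74; pay $27.00 → $891.74
Payment period 3: $891.74 +$27.00 interest = $918.74; pay $176.86 → $741.88
Payment period 4: $741.88 +$23.00 interest = $764.88; pay $176.86 → $588.02
Payment period 5: $588.02 +$18.00 interest = $606.02; pay $176.86 → $429.16
Payment period 6: $429.16 +$13.00 interest = $442.16; pay $176.86 → $265.30
Payment period 7: $265.30 +$8.00 interest = $273.30; pay $176.86 → $96.44
Payment period 8: $96.44 +$3.00 interest = $99.44; pay $99.44 → $0.00

$99.44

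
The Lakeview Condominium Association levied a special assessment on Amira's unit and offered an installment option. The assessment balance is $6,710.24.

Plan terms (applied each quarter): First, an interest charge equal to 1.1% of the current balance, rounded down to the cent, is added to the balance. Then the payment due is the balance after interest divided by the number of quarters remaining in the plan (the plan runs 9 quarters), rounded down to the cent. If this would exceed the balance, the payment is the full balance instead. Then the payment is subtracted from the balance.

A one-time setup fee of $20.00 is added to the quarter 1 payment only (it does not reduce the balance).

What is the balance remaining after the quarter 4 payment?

Quarter 1: $6,710.24 +$73.81 interest = $6,784.05; pay $753.78 (+ $20.00 fee) → $6,030.27
Quarter 2: $6,030.27 +$66.33 interest = $6,096.60; pay $762.07 → $5,334.53
Quarter 3: $5,334.53 +$58.67 interest = $5,393.20; pay $770.45 → $4,622.75
Quarter 4: $4,622.75 +$50.85 interest = $4,673.60; pay $778.93 → $3,894.67

$3,894.67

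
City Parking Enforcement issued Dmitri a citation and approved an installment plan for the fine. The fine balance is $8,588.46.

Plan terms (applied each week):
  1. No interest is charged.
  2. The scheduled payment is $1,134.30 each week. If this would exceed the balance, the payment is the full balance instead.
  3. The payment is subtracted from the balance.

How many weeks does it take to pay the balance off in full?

# | Opening | Payment | End bal
1 | $8,588.46 | $1,134.30 | $7,454.16
2 | $7,454.16 | $1,134.30 | $6,319.86
3 | $6,319.86 | $1,134.30 | $5,185.56
4 | $5,185.56 | $1,134.30 | $4,051.26
5 | $4,051.26 | $1,134.30 | $2,916.96
6 | $2,916.96 | $1,134.30 | $1,782.66
7 | $1,782.66 | $1,134.30 | $648.36
8 | $648.36 | $648.36 | $0.00
Balance reaches $0.00 in week 8.

8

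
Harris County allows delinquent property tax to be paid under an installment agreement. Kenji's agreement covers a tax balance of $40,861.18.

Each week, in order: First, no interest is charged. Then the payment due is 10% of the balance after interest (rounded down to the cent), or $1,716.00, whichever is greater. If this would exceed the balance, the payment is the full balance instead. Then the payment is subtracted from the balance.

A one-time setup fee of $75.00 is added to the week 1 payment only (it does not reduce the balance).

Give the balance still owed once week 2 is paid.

$33,097.57

Week 1: opening $40,861.18; payment $4,086.11 (+ $75.00 fee); balance $36,775.07
Week 2: opening $36,775.07; payment $3,677.50; balance $33,097.57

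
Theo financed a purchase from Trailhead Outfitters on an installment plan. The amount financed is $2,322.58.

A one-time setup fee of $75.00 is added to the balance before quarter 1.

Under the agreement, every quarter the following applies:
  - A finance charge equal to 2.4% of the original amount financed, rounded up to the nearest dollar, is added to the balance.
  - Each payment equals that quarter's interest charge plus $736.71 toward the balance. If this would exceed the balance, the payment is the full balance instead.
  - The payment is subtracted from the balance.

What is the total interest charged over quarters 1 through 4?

Quarter 1: opening $2,397.58; interest $56.00 → $2,453.58; payment $792.71; balance $1,660.87
Quarter 2: opening $1,660.87; interest $56.00 → $1,716.87; payment $792.71; balance $924.16
Quarter 3: opening $924.16; interest $56.00 → $980.16; payment $792.71; balance $187.45
Quarter 4: opening $187.45; interest $56.00 → $243.45; payment $243.45; balance $0.00
Total interest: $56.00 + $56.00 + $56.00 + $56.00 = $224.00

$224.00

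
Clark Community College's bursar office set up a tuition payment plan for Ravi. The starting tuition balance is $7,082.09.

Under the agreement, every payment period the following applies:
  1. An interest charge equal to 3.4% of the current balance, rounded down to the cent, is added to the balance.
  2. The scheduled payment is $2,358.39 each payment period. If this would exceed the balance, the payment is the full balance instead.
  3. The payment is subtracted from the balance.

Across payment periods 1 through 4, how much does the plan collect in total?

Payment period 1: opening $7,082.09; interest $240.79 → $7,322.88; payment $2,358.39; balance $4,964.49
Payment period 2: opening $4,964.49; interest $168.79 → $5,133.28; payment $2,358.39; balance $2,774.89
Payment period 3: opening $2,774.89; interest $94.34 → $2,869.23; payment $2,358.39; balance $510.84
Payment period 4: opening $510.84; interest $17.36 → $528.20; payment $528.20; balance $0.00
Total paid: $7,603.37

$7,603.37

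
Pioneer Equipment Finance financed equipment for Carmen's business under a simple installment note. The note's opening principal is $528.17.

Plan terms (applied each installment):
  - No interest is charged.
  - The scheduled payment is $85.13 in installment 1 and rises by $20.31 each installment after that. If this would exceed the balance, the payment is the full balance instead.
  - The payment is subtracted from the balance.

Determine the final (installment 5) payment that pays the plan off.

$65.79

# | Opening | Payment | End bal
1 | $528.17 | $85.13 | $443.04
2 | $443.04 | $105.44 | $337.60
3 | $337.60 | $125.75 | $211.85
4 | $211.85 | $146.06 | $65.79
5 | $65.79 | $65.79 | $0.00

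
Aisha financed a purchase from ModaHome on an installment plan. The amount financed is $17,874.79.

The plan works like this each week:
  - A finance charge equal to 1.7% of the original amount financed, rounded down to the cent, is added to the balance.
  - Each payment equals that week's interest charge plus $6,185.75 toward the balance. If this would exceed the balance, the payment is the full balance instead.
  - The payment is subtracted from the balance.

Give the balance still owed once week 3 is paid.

# | Opening | Interest | Payment | End bal
1 | $17,874.79 | $303.87 | $6,489.62 | $11,689.04
2 | $11,689.04 | $303.87 | $6,489.62 | $5,503.29
3 | $5,503.29 | $303.87 | $5,807.16 | $0.00

$0.00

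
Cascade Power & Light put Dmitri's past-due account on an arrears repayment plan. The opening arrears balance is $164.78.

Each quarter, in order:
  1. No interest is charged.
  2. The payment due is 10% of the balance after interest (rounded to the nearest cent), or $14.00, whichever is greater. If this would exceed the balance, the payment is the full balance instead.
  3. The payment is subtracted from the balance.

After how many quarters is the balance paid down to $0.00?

12

Quarter 1: opening $164.78; payment $16.48; balance $148.30
Quarter 2: opening $148.30; payment $14.83; balance $133.47
Quarter 3: opening $133.47; payment $14.00; balance $119.47
Quarter 4: opening $119.47; payment $14.00; balance $105.47
Quarter 5: opening $105.47; payment $14.00; balance $91.47
Quarter 6: opening $91.47; payment $14.00; balance $77.47
Quarter 7: opening $77.47; payment $14.00; balance $63.47
Quarter 8: opening $63.47; payment $14.00; balance $49.47
Quarter 9: opening $49.47; payment $14.00; balance $35.47
Quarter 10: opening $35.47; payment $14.00; balance $21.47
Quarter 11: opening $21.47; payment $14.00; balance $7.47
Quarter 12: opening $7.47; payment $7.47; balance $0.00
Balance reaches $0.00 in quarter 12.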